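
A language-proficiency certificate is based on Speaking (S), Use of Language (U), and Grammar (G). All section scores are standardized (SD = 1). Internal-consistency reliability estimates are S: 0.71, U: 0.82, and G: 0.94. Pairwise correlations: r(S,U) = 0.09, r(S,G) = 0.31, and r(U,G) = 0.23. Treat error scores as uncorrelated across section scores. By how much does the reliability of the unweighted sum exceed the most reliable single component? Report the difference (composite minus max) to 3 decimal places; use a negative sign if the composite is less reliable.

Var(sum) = 3 + 1.26 = 4.26; true-score variance = 2.47 + 1.26 = 3.73; composite reliability = 0.8756.
Max component reliability = 0.9400.
Difference = 0.8756 − 0.9400 = -0.064.

-0.064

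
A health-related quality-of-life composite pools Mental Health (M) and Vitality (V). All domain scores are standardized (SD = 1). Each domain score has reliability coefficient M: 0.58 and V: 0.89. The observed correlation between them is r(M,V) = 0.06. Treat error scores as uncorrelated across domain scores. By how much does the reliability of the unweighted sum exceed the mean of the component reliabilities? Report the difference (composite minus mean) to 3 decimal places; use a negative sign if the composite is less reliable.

0.015

Var(sum) = 2 + 0.12 = 2.12; true-score variance = 1.47 + 0.12 = 1.59; composite reliability = 0.7500.
Mean component reliability = 0.7350.
Difference = 0.7500 − 0.7350 = 0.015.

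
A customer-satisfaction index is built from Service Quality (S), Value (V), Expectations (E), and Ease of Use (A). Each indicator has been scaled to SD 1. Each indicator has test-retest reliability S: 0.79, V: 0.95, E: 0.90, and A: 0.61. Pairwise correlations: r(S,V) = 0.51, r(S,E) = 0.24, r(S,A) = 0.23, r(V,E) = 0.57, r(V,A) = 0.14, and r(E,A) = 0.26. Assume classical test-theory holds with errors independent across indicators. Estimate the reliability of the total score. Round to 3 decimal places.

Var(S+V+E+A) = 4 + 2·[0.51 + 0.24 + 0.23 + 0.57 + 0.14 + 0.26] = 4 + 3.9 = 7.9.
Under uncorrelated errors the observed covariances equal the true-score covariances, so only the own-variance terms attenuate.
True-score variance = [0.79 + 0.95 + 0.90 + 0.61] + 3.9 = 3.25 + 3.9 = 7.15.
Reliability = 7.15 / 7.9 = 0.905.

0.905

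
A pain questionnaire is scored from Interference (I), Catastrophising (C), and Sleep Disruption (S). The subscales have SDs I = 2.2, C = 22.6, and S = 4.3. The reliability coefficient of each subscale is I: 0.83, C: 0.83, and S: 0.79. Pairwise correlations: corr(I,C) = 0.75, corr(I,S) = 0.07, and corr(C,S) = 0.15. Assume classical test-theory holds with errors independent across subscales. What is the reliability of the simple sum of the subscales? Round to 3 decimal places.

0.857

Var(I+C+S) = 2.2² + 22.6² + 4.3² + 2·[2.2·22.6·0.75 + 2.2·4.3·0.07 + 22.6·4.3·0.15] = 534.09 + 105.058 = 639.148.
Under uncorrelated errors the observed covariances equal the true-score covariances, so only the own-variance terms attenuate.
True-score variance = [2.2²·0.83 + 22.6²·0.83 + 4.3²·0.79] + 105.058 = 442.555 + 105.058 = 547.614.
Reliability = 547.614 / 639.148 = 0.857.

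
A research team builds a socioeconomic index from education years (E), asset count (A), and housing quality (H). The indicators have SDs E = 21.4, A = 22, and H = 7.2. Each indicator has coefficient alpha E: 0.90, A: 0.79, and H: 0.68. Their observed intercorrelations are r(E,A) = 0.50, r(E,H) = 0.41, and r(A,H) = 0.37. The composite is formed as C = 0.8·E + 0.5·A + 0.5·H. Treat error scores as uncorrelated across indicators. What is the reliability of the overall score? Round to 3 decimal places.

Var(C) = 0.8²·21.4² + 0.5²·22² + 0.5²·7.2² + 2·[0.4·21.4·22·0.50 + 0.4·21.4·7.2·0.41 + 0.25·22·7.2·0.37] = 427.054 + 268.162 = 695.217.
Under uncorrelated errors the observed covariances equal the true-score covariances, so only the own-variance terms attenuate.
True-score variance = [0.8²·21.4²·0.90 + 0.5²·22²·0.79 + 0.5²·7.2²·0.68] + 268.162 = 368.188 + 268.162 = 636.35.
Reliability = 636.35 / 695.217 = 0.915.

0.915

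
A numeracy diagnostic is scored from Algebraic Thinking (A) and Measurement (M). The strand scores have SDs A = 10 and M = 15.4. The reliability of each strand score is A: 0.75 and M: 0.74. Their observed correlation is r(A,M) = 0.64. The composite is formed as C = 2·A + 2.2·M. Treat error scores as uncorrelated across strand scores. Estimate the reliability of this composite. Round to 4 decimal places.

0.8350

Var(C) = 2²·10² + 2.2²·15.4² + 2·[4.4·10·15.4·0.64] = 1547.85 + 867.328 = 2415.18.
With uncorrelated errors the cross-covariances are all true-score covariance, so they carry over unchanged; only the diagonal terms shrink to ρᵢσᵢ².
True-score variance = [2²·10²·0.75 + 2.2²·15.4²·0.74] + 867.328 = 1149.41 + 867.328 = 2016.74.
Reliability = 2016.74 / 2415.18 = 0.8350.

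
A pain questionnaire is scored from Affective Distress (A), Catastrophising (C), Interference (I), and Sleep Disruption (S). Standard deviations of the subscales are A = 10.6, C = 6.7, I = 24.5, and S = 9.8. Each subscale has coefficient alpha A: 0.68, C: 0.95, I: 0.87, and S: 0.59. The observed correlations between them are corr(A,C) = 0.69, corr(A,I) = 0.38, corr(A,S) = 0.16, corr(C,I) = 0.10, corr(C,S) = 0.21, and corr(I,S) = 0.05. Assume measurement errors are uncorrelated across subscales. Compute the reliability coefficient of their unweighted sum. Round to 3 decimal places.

Var(A+C+I+S) = 10.6² + 6.7² + 24.5² + 9.8² + 2·[10.6·6.7·0.69 + 10.6·24.5·0.38 + 10.6·9.8·0.16 + 6.7·24.5·0.10 + 6.7·9.8·0.21 + 24.5·9.8·0.05] = 853.54 + 413.038 = 1266.58.
Because errors are independent across components, Cov(Tᵢ,Tⱼ) = Cov(Xᵢ,Xⱼ); the off-diagonal part of the true-score variance is the same as above.
True-score variance = [10.6²·0.68 + 6.7²·0.95 + 24.5²·0.87 + 9.8²·0.59] + 413.038 = 697.931 + 413.038 = 1110.97.
Reliability = 1110.97 / 1266.58 = 0.877.

0.877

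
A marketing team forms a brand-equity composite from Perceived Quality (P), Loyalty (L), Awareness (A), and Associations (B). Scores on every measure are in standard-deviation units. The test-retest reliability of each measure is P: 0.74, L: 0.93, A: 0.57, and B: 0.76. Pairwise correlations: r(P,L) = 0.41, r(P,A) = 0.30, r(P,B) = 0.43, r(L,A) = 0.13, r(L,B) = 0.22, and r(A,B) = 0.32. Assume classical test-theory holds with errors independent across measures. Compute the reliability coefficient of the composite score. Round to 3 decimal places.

Var(P+L+A+B) = 4 + 2·[0.41 + 0.30 + 0.43 + 0.13 + 0.22 + 0.32] = 4 + 3.62 = 7.62.
Because errors are independent across components, Cov(Tᵢ,Tⱼ) = Cov(Xᵢ,Xⱼ); the off-diagonal part of the true-score variance is the same as above.
True-score variance = [0.74 + 0.93 + 0.57 + 0.76] + 3.62 = 3 + 3.62 = 6.62.
Reliability = 6.62 / 7.62 = 0.869.

0.869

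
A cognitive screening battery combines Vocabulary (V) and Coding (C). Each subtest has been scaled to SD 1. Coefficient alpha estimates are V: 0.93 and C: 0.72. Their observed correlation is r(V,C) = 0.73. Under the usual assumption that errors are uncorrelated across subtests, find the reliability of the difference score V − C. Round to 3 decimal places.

0.352

Var(V−C) = 1 + 1 − 2·0.73 = 2 − 1.46 = 0.54.
Because errors are independent across components, Cov(Tᵢ,Tⱼ) = Cov(Xᵢ,Xⱼ); the off-diagonal part of the true-score variance is the same as above.
True-score variance = [0.93 + 0.72] − 1.46 = 1.65 − 1.46 = 0.19.
Reliability = 0.19 / 0.54 = 0.352.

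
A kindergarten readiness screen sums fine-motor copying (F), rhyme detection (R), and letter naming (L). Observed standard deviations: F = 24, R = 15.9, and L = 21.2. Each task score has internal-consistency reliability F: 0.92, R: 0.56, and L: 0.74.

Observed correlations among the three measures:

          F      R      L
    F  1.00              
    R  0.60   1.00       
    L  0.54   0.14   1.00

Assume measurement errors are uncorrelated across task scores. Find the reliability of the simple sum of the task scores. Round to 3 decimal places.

0.885

Var(F+R+L) = 24² + 15.9² + 21.2² + 2·[24·15.9·0.60 + 24·21.2·0.54 + 15.9·21.2·0.14] = 1278.25 + 1101.81 = 2380.06.
Under uncorrelated errors the observed covariances equal the true-score covariances, so only the own-variance terms attenuate.
True-score variance = [24²·0.92 + 15.9²·0.56 + 21.2²·0.74] + 1101.81 = 1004.08 + 1101.81 = 2105.89.
Reliability = 2105.89 / 2380.06 = 0.885.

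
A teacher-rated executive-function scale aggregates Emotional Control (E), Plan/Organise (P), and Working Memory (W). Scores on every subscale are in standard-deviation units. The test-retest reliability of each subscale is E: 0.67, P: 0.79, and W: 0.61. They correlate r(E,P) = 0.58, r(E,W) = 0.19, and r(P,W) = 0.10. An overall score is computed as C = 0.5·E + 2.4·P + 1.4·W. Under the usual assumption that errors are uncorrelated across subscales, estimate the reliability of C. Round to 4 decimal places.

Var(C) = 0.5² + 2.4² + 1.4² + 2·[1.2·0.58 + 0.7·0.19 + 3.36·0.10] = 7.97 + 2.33 = 10.3.
Under uncorrelated errors the observed covariances equal the true-score covariances, so only the own-variance terms attenuate.
True-score variance = [0.5²·0.67 + 2.4²·0.79 + 1.4²·0.61] + 2.33 = 5.9135 + 2.33 = 8.2435.
Reliability = 8.2435 / 10.3 = 0.8003.

0.8003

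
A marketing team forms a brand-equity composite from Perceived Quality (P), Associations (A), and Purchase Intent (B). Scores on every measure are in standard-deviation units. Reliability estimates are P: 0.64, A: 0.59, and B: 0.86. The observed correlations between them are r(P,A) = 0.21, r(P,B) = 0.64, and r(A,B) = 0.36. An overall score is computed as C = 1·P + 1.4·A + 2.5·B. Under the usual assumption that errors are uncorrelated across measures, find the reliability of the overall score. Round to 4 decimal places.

0.8686

Var(C) = 1 + 1.4² + 2.5² + 2·[1.4·0.21 + 2.5·0.64 + 3.5·0.36] = 9.21 + 6.308 = 15.518.
Under uncorrelated errors the observed covariances equal the true-score covariances, so only the own-variance terms attenuate.
True-score variance = [0.64 + 1.4²·0.59 + 2.5²·0.86] + 6.308 = 7.1714 + 6.308 = 13.4794.
Reliability = 13.4794 / 15.518 = 0.8686.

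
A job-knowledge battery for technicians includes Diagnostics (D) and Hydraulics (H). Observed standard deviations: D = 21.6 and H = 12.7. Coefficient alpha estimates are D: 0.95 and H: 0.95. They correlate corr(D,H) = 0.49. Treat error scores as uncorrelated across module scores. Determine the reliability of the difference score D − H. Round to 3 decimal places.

0.913

Var(D−H) = 21.6² + 12.7² − 2·21.6·12.7·0.49 = 627.85 − 268.834 = 359.016.
With uncorrelated errors the cross-covariances are all true-score covariance, so they carry over unchanged; only the diagonal terms shrink to ρᵢσᵢ².
True-score variance = [21.6²·0.95 + 12.7²·0.95] − 268.834 = 596.457 − 268.834 = 327.624.
Reliability = 327.624 / 359.016 = 0.913.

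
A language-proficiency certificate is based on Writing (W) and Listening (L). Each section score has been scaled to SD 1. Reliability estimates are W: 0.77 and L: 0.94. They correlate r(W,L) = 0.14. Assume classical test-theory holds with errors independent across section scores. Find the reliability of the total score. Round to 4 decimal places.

0.8728

Var(W+L) = 2 + 2·[0.14] = 2 + 0.28 = 2.28.
With uncorrelated errors the cross-covariances are all true-score covariance, so they carry over unchanged; only the diagonal terms shrink to ρᵢσᵢ².
True-score variance = [0.77 + 0.94] + 0.28 = 1.71 + 0.28 = 1.99.
Reliability = 1.99 / 2.28 = 0.8728.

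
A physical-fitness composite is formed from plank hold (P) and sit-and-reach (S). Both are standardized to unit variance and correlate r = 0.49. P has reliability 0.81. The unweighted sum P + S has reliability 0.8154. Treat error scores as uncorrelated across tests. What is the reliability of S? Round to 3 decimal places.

0.640

Var(P+S) = 2 + 2·0.49 = 2.980.
True-score variance = ρ_P + ρ_S + 2·0.49, so 0.8154 = (0.81 + ρ_S + 0.98) / 2.980.
ρ_S = 0.8154·2.980 − 0.81 − 0.98 = 0.640.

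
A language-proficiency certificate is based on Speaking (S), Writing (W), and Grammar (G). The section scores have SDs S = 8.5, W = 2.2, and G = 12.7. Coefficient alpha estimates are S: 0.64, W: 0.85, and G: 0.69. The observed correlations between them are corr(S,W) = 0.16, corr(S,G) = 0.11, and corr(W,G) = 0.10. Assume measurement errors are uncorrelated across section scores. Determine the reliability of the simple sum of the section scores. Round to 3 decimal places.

Var(S+W+G) = 8.5² + 2.2² + 12.7² + 2·[8.5·2.2·0.16 + 8.5·12.7·0.11 + 2.2·12.7·0.10] = 238.38 + 35.321 = 273.701.
Under uncorrelated errors the observed covariances equal the true-score covariances, so only the own-variance terms attenuate.
True-score variance = [8.5²·0.64 + 2.2²·0.85 + 12.7²·0.69] + 35.321 = 161.644 + 35.321 = 196.965.
Reliability = 196.965 / 273.701 = 0.720.

0.720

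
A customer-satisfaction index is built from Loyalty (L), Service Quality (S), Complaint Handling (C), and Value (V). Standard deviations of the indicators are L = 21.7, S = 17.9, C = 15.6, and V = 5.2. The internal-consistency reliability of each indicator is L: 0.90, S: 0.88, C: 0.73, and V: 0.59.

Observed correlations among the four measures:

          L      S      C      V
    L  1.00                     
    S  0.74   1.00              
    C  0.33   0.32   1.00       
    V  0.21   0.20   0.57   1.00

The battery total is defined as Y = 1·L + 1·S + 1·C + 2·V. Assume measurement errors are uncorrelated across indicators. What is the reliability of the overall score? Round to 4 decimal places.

0.9209

Var(Y) = 21.7² + 17.9² + 15.6² + 2²·5.2² + 2·[21.7·17.9·0.74 + 21.7·15.6·0.33 + 2·21.7·5.2·0.21 + 17.9·15.6·0.32 + 2·17.9·5.2·0.20 + 2·15.6·5.2·0.57] = 1142.82 + 1331.22 = 2474.04.
Under uncorrelated errors the observed covariances equal the true-score covariances, so only the own-variance terms attenuate.
True-score variance = [21.7²·0.90 + 17.9²·0.88 + 15.6²·0.73 + 2²·5.2²·0.59] + 1331.22 = 947.229 + 1331.22 = 2278.45.
Reliability = 2278.45 / 2474.04 = 0.9209.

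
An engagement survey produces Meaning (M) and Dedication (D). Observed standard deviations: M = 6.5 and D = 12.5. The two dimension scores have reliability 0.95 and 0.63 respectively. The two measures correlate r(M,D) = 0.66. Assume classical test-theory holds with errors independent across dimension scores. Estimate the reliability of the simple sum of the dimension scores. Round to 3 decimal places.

Var(M+D) = 6.5² + 12.5² + 2·[6.5·12.5·0.66] = 198.5 + 107.25 = 305.75.
Because errors are independent across components, Cov(Tᵢ,Tⱼ) = Cov(Xᵢ,Xⱼ); the off-diagonal part of the true-score variance is the same as above.
True-score variance = [6.5²·0.95 + 12.5²·0.63] + 107.25 = 138.575 + 107.25 = 245.825.
Reliability = 245.825 / 305.75 = 0.804.

0.804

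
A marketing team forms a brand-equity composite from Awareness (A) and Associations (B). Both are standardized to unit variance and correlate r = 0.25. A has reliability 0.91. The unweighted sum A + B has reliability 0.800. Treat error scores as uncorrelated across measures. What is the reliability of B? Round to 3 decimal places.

Var(A+B) = 2 + 2·0.25 = 2.500.
True-score variance = ρ_A + ρ_B + 2·0.25, so 0.800 = (0.91 + ρ_B + 0.50) / 2.500.
ρ_B = 0.800·2.500 − 0.91 − 0.50 = 0.590.

0.590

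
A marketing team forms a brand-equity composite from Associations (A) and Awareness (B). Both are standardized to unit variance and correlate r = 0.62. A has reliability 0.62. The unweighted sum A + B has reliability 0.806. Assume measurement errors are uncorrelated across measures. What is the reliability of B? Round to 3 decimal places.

0.751

Var(A+B) = 2 + 2·0.62 = 3.240.
True-score variance = ρ_A + ρ_B + 2·0.62, so 0.806 = (0.62 + ρ_B + 1.24) / 3.240.
ρ_B = 0.806·3.240 − 0.62 − 1.24 = 0.751.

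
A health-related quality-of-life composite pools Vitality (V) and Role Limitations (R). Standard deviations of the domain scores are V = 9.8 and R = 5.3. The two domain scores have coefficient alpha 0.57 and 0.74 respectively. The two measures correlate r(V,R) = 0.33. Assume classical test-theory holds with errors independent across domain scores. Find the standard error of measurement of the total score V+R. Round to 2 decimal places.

Var(total) = 124.13 + 34.2804 = 158.41.
True-score variance = 75.5294 + 34.2804 = 109.81, so reliability = 0.6932.
Error variance = 158.41 − 109.81 = 48.6006; SEM = √48.6006 = 6.97.

6.97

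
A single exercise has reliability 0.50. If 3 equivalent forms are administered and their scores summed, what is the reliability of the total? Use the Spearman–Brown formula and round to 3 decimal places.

0.750

ρ_k = kρ / (1 + (k−1)ρ) = 3·0.50 / (1 + 2·0.50) = 1.500 / 2.000 = 0.750.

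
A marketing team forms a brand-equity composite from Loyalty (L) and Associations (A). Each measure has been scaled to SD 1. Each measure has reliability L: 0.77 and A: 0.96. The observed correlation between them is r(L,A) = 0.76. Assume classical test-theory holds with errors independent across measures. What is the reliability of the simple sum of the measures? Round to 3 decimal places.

Var(L+A) = 2 + 2·[0.76] = 2 + 1.52 = 3.52.
Under uncorrelated errors the observed covariances equal the true-score covariances, so only the own-variance terms attenuate.
True-score variance = [0.77 + 0.96] + 1.52 = 1.73 + 1.52 = 3.25.
Reliability = 3.25 / 3.52 = 0.923.

0.923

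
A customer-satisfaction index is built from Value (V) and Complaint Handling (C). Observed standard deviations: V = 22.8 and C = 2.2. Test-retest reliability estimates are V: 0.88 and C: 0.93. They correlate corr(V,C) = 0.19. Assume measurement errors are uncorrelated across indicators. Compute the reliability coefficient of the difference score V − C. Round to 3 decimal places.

0.876

Var(V−C) = 22.8² + 2.2² − 2·22.8·2.2·0.19 = 524.68 − 19.0608 = 505.619.
Because errors are independent across components, Cov(Tᵢ,Tⱼ) = Cov(Xᵢ,Xⱼ); the off-diagonal part of the true-score variance is the same as above.
True-score variance = [22.8²·0.88 + 2.2²·0.93] − 19.0608 = 461.96 − 19.0608 = 442.9.
Reliability = 442.9 / 505.619 = 0.876.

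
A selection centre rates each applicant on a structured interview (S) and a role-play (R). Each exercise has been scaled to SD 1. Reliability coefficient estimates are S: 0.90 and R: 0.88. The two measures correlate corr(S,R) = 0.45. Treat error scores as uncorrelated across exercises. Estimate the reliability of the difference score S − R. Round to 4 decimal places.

0.8000

Var(S−R) = 1 + 1 − 2·0.45 = 2 − 0.9 = 1.1.
With uncorrelated errors the cross-covariances are all true-score covariance, so they carry over unchanged; only the diagonal terms shrink to ρᵢσᵢ².
True-score variance = [0.90 + 0.88] − 0.9 = 1.78 − 0.9 = 0.88.
Reliability = 0.88 / 1.1 = 0.8000.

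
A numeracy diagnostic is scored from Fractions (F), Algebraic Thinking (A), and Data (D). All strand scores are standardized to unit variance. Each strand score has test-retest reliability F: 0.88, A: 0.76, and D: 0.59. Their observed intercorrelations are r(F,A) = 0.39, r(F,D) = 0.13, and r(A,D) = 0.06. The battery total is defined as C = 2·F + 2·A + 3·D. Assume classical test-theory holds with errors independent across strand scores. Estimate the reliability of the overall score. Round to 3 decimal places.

Var(C) = 2² + 2² + 3² + 2·[4·0.39 + 6·0.13 + 6·0.06] = 17 + 5.4 = 22.4.
Because errors are independent across components, Cov(Tᵢ,Tⱼ) = Cov(Xᵢ,Xⱼ); the off-diagonal part of the true-score variance is the same as above.
True-score variance = [2²·0.88 + 2²·0.76 + 3²·0.59] + 5.4 = 11.87 + 5.4 = 17.27.
Reliability = 17.27 / 22.4 = 0.771.

0.771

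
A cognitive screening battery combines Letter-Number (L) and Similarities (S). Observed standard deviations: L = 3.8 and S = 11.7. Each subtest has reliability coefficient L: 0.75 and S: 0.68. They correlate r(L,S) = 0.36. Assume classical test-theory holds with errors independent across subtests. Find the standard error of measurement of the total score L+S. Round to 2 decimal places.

6.89

Var(total) = 151.33 + 32.0112 = 183.341.
True-score variance = 103.915 + 32.0112 = 135.926, so reliability = 0.7414.
Error variance = 183.341 − 135.926 = 47.4148; SEM = √47.4148 = 6.89.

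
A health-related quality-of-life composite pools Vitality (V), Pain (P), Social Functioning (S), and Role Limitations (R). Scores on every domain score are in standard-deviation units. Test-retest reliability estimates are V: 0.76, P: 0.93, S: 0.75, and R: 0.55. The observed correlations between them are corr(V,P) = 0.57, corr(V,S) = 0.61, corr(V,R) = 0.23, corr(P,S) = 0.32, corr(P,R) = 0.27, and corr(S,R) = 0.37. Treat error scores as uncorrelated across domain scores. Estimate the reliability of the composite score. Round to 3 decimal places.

0.884

Var(V+P+S+R) = 4 + 2·[0.57 + 0.61 + 0.23 + 0.32 + 0.27 + 0.37] = 4 + 4.74 = 8.74.
With uncorrelated errors the cross-covariances are all true-score covariance, so they carry over unchanged; only the diagonal terms shrink to ρᵢσᵢ².
True-score variance = [0.76 + 0.93 + 0.75 + 0.55] + 4.74 = 2.99 + 4.74 = 7.73.
Reliability = 7.73 / 8.74 = 0.884.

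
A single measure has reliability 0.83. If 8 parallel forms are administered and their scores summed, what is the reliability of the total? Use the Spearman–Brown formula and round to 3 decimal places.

ρ_k = kρ / (1 + (k−1)ρ) = 8·0.83 / (1 + 7·0.83) = 6.640 / 6.810 = 0.975.

0.975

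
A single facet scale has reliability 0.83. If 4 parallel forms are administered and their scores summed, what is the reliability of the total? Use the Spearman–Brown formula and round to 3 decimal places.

0.951

ρ_k = kρ / (1 + (k−1)ρ) = 4·0.83 / (1 + 3·0.83) = 3.320 / 3.490 = 0.951.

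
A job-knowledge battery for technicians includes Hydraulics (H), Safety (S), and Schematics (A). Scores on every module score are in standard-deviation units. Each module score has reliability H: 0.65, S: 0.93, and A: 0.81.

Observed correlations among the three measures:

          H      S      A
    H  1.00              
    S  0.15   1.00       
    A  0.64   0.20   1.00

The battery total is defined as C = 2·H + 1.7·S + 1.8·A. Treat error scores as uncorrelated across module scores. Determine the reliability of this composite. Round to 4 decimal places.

0.8694

Var(C) = 2² + 1.7² + 1.8² + 2·[3.4·0.15 + 3.6·0.64 + 3.06·0.20] = 10.13 + 6.852 = 16.982.
With uncorrelated errors the cross-covariances are all true-score covariance, so they carry over unchanged; only the diagonal terms shrink to ρᵢσᵢ².
True-score variance = [2²·0.65 + 1.7²·0.93 + 1.8²·0.81] + 6.852 = 7.9121 + 6.852 = 14.7641.
Reliability = 14.7641 / 16.982 = 0.8694.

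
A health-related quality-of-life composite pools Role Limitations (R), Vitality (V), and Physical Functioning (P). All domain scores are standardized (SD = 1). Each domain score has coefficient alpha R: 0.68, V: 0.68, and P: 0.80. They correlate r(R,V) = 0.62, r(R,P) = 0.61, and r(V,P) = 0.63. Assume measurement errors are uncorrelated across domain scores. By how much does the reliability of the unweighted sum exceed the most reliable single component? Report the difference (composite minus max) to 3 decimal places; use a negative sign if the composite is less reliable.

0.075

Var(sum) = 3 + 3.72 = 6.72; true-score variance = 2.16 + 3.72 = 5.88; composite reliability = 0.8750.
Max component reliability = 0.8000.
Difference = 0.8750 − 0.8000 = 0.075.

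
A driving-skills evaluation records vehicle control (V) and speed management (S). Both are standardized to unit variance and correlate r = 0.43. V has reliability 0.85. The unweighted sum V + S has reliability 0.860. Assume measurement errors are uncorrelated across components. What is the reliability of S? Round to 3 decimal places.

0.750

Var(V+S) = 2 + 2·0.43 = 2.860.
True-score variance = ρ_V + ρ_S + 2·0.43, so 0.860 = (0.85 + ρ_S + 0.86) / 2.860.
ρ_S = 0.860·2.860 − 0.85 − 0.86 = 0.750.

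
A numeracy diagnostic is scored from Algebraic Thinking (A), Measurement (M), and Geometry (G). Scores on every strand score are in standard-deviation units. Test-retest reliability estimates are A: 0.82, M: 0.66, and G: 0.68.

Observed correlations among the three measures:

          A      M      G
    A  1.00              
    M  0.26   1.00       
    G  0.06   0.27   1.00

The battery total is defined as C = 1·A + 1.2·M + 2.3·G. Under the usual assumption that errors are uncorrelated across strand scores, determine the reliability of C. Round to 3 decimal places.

0.767

Var(C) = 1 + 1.2² + 2.3² + 2·[1.2·0.26 + 2.3·0.06 + 2.76·0.27] = 7.73 + 2.3904 = 10.1204.
Under uncorrelated errors the observed covariances equal the true-score covariances, so only the own-variance terms attenuate.
True-score variance = [0.82 + 1.2²·0.66 + 2.3²·0.68] + 2.3904 = 5.3676 + 2.3904 = 7.758.
Reliability = 7.758 / 10.1204 = 0.767.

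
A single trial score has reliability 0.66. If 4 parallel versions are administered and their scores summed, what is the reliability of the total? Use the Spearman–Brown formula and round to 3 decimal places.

0.886

ρ_k = kρ / (1 + (k−1)ρ) = 4·0.66 / (1 + 3·0.66) = 2.640 / 2.980 = 0.886.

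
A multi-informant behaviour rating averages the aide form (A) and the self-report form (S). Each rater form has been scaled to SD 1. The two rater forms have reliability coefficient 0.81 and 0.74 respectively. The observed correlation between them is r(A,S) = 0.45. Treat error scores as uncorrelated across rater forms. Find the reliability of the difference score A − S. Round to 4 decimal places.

Var(A−S) = 1 + 1 − 2·0.45 = 2 − 0.9 = 1.1.
Because errors are independent across components, Cov(Tᵢ,Tⱼ) = Cov(Xᵢ,Xⱼ); the off-diagonal part of the true-score variance is the same as above.
True-score variance = [0.81 + 0.74] − 0.9 = 1.55 − 0.9 = 0.65.
Reliability = 0.65 / 1.1 = 0.5909.

0.5909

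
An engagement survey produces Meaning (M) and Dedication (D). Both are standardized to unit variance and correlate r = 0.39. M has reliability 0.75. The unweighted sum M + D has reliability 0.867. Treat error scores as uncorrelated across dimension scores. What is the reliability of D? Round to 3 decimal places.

0.880

Var(M+D) = 2 + 2·0.39 = 2.780.
True-score variance = ρ_M + ρ_D + 2·0.39, so 0.867 = (0.75 + ρ_D + 0.78) / 2.780.
ρ_D = 0.867·2.780 − 0.75 − 0.78 = 0.880.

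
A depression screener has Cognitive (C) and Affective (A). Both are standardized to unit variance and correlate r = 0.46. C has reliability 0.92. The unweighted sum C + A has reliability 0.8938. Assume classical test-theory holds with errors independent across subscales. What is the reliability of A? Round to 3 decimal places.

Var(C+A) = 2 + 2·0.46 = 2.920.
True-score variance = ρ_C + ρ_A + 2·0.46, so 0.8938 = (0.92 + ρ_A + 0.92) / 2.920.
ρ_A = 0.8938·2.920 − 0.92 − 0.92 = 0.770.

0.770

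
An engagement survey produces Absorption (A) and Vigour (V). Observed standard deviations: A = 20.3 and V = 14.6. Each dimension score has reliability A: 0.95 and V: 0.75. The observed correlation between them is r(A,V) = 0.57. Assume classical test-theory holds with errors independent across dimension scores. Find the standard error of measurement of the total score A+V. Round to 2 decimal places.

8.60

Var(total) = 625.25 + 337.873 = 963.123.
True-score variance = 551.356 + 337.873 = 889.229, so reliability = 0.9233.
Error variance = 963.123 − 889.229 = 73.8945; SEM = √73.8945 = 8.60.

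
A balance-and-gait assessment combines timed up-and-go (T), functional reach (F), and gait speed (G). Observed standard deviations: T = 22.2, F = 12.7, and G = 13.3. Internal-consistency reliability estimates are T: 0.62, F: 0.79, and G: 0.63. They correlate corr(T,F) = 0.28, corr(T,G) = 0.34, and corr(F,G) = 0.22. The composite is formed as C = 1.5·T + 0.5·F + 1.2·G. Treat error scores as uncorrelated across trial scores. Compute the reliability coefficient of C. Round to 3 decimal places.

Var(C) = 1.5²·22.2² + 0.5²·12.7² + 1.2²·13.3² + 2·[0.75·22.2·12.7·0.28 + 1.8·22.2·13.3·0.34 + 0.6·12.7·13.3·0.22] = 1403.93 + 524.405 = 1928.34.
With uncorrelated errors the cross-covariances are all true-score covariance, so they carry over unchanged; only the diagonal terms shrink to ρᵢσᵢ².
True-score variance = [1.5²·22.2²·0.62 + 0.5²·12.7²·0.79 + 1.2²·13.3²·0.63] + 524.405 = 879.841 + 524.405 = 1404.25.
Reliability = 1404.25 / 1928.34 = 0.728.

0.728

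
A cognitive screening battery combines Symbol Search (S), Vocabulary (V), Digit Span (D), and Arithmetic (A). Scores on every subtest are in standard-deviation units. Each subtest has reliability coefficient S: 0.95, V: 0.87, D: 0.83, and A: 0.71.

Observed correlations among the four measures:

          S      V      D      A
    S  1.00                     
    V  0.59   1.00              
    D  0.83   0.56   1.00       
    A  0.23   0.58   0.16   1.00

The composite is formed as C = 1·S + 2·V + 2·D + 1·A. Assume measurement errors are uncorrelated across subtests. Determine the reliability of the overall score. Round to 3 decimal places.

Var(C) = 1 + 2² + 2² + 1 + 2·[2·0.59 + 2·0.83 + 0.23 + 4·0.56 + 2·0.58 + 2·0.16] = 10 + 13.58 = 23.58.
Under uncorrelated errors the observed covariances equal the true-score covariances, so only the own-variance terms attenuate.
True-score variance = [0.95 + 2²·0.87 + 2²·0.83 + 0.71] + 13.58 = 8.46 + 13.58 = 22.04.
Reliability = 22.04 / 23.58 = 0.935.

0.935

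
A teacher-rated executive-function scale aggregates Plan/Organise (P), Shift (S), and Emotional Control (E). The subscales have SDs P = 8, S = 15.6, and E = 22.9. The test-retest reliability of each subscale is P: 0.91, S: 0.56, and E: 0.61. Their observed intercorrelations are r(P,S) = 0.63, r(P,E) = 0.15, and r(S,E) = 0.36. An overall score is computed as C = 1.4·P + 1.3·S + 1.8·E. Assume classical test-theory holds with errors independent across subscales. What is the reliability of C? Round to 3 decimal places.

Var(C) = 1.4²·8² + 1.3²·15.6² + 1.8²·22.9² + 2·[1.82·8·15.6·0.63 + 2.52·8·22.9·0.15 + 2.34·15.6·22.9·0.36] = 2235.81 + 1026.57 = 3262.38.
Because errors are independent across components, Cov(Tᵢ,Tⱼ) = Cov(Xᵢ,Xⱼ); the off-diagonal part of the true-score variance is the same as above.
True-score variance = [1.4²·8²·0.91 + 1.3²·15.6²·0.56 + 1.8²·22.9²·0.61] + 1026.57 = 1380.91 + 1026.57 = 2407.48.
Reliability = 2407.48 / 3262.38 = 0.738.

0.738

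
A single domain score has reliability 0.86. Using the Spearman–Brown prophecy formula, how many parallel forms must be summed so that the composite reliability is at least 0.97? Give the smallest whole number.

k ≥ ρ*(1−ρ₁)/(ρ₁(1−ρ*)) = 0.97·0.14 / (0.86·0.03) = 5.264.
Smallest integer k = 6.

6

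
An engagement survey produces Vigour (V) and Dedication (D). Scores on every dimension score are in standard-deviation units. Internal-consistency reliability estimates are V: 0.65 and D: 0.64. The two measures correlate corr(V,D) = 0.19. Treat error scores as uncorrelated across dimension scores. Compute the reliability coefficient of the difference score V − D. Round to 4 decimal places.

0.5617

Var(V−D) = 1 + 1 − 2·0.19 = 2 − 0.38 = 1.62.
Because errors are independent across components, Cov(Tᵢ,Tⱼ) = Cov(Xᵢ,Xⱼ); the off-diagonal part of the true-score variance is the same as above.
True-score variance = [0.65 + 0.64] − 0.38 = 1.29 − 0.38 = 0.91.
Reliability = 0.91 / 1.62 = 0.5617.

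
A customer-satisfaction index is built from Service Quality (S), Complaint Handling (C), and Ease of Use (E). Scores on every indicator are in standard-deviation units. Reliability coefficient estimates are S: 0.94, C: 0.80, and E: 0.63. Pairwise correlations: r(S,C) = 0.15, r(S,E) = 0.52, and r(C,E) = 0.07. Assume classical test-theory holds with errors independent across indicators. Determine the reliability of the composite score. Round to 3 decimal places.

0.859

Var(S+C+E) = 3 + 2·[0.15 + 0.52 + 0.07] = 3 + 1.48 = 4.48.
Because errors are independent across components, Cov(Tᵢ,Tⱼ) = Cov(Xᵢ,Xⱼ); the off-diagonal part of the true-score variance is the same as above.
True-score variance = [0.94 + 0.80 + 0.63] + 1.48 = 2.37 + 1.48 = 3.85.
Reliability = 3.85 / 4.48 = 0.859.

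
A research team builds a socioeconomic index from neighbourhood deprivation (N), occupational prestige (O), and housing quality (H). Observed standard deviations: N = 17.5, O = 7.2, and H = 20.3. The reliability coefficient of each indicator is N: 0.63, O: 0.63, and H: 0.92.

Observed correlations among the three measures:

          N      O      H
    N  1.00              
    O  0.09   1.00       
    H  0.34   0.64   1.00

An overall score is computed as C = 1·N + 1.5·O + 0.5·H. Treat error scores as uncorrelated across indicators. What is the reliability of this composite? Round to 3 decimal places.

0.799

Var(C) = 17.5² + 1.5²·7.2² + 0.5²·20.3² + 2·[1.5·17.5·7.2·0.09 + 0.5·17.5·20.3·0.34 + 0.75·7.2·20.3·0.64] = 525.913 + 295.119 = 821.031.
Under uncorrelated errors the observed covariances equal the true-score covariances, so only the own-variance terms attenuate.
True-score variance = [17.5²·0.63 + 1.5²·7.2²·0.63 + 0.5²·20.3²·0.92] + 295.119 = 361.201 + 295.119 = 656.32.
Reliability = 656.32 / 821.031 = 0.799.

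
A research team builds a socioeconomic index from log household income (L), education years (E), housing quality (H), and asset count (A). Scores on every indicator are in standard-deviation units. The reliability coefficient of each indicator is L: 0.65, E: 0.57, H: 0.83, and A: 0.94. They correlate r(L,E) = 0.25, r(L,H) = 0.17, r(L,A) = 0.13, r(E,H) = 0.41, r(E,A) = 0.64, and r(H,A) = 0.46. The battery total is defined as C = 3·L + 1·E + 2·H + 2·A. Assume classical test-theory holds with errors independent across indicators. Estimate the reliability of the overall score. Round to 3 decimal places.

Var(C) = 3² + 1 + 2² + 2² + 2·[3·0.25 + 6·0.17 + 6·0.13 + 2·0.41 + 2·0.64 + 4·0.46] = 18 + 12.98 = 30.98.
With uncorrelated errors the cross-covariances are all true-score covariance, so they carry over unchanged; only the diagonal terms shrink to ρᵢσᵢ².
True-score variance = [3²·0.65 + 0.57 + 2²·0.83 + 2²·0.94] + 12.98 = 13.5 + 12.98 = 26.48.
Reliability = 26.48 / 30.98 = 0.855.

0.855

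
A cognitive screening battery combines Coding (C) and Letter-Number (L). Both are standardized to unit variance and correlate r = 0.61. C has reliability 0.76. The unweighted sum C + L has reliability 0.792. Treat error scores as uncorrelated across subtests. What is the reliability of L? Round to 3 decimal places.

Var(C+L) = 2 + 2·0.61 = 3.220.
True-score variance = ρ_C + ρ_L + 2·0.61, so 0.792 = (0.76 + ρ_L + 1.22) / 3.220.
ρ_L = 0.792·3.220 − 0.76 − 1.22 = 0.570.

0.570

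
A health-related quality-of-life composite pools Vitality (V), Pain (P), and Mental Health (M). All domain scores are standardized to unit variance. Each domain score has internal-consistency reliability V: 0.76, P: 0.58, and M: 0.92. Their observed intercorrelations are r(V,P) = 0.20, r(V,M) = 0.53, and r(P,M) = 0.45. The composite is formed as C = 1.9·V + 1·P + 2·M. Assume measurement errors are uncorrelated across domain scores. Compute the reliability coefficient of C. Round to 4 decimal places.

0.8943

Var(C) = 1.9² + 1 + 2² + 2·[1.9·0.20 + 3.8·0.53 + 2·0.45] = 8.61 + 6.588 = 15.198.
Because errors are independent across components, Cov(Tᵢ,Tⱼ) = Cov(Xᵢ,Xⱼ); the off-diagonal part of the true-score variance is the same as above.
True-score variance = [1.9²·0.76 + 0.58 + 2²·0.92] + 6.588 = 7.0036 + 6.588 = 13.5916.
Reliability = 13.5916 / 15.198 = 0.8943.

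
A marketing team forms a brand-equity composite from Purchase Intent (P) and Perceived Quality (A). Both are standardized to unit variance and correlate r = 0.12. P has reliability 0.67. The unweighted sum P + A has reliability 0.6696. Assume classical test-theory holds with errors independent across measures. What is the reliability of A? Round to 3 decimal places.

0.590

Var(P+A) = 2 + 2·0.12 = 2.240.
True-score variance = ρ_P + ρ_A + 2·0.12, so 0.6696 = (0.67 + ρ_A + 0.24) / 2.240.
ρ_A = 0.6696·2.240 − 0.67 − 0.24 = 0.590.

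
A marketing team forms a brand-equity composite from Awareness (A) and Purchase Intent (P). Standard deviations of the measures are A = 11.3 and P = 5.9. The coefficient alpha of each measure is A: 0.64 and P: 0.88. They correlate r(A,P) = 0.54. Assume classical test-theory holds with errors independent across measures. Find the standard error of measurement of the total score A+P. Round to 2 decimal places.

Var(total) = 162.5 + 72.0036 = 234.504.
True-score variance = 112.354 + 72.0036 = 184.358, so reliability = 0.7862.
Error variance = 234.504 − 184.358 = 50.1456; SEM = √50.1456 = 7.08.

7.08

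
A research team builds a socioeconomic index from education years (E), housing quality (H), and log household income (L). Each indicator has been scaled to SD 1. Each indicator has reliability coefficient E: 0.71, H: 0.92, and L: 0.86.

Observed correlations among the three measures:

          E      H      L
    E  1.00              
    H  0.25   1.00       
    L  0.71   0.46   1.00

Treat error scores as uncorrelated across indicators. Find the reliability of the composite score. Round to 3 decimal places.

Var(E+H+L) = 3 + 2·[0.25 + 0.71 + 0.46] = 3 + 2.84 = 5.84.
Under uncorrelated errors the observed covariances equal the true-score covariances, so only the own-variance terms attenuate.
True-score variance = [0.71 + 0.92 + 0.86] + 2.84 = 2.49 + 2.84 = 5.33.
Reliability = 5.33 / 5.84 = 0.913.

0.913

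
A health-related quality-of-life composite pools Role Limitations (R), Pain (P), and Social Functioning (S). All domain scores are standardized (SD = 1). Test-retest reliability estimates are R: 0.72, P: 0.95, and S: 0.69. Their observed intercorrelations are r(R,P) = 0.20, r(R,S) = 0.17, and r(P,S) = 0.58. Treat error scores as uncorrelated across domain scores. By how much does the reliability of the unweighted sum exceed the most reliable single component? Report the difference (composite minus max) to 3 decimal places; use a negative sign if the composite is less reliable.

Var(sum) = 3 + 1.9 = 4.9; true-score variance = 2.36 + 1.9 = 4.26; composite reliability = 0.8694.
Max component reliability = 0.9500.
Difference = 0.8694 − 0.9500 = -0.081.

-0.081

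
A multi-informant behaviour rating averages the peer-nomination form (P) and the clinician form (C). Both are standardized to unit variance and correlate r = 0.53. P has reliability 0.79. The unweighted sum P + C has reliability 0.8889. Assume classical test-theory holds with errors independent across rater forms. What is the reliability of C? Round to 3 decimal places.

0.870

Var(P+C) = 2 + 2·0.53 = 3.060.
True-score variance = ρ_P + ρ_C + 2·0.53, so 0.8889 = (0.79 + ρ_C + 1.06) / 3.060.
ρ_C = 0.8889·3.060 − 0.79 − 1.06 = 0.870.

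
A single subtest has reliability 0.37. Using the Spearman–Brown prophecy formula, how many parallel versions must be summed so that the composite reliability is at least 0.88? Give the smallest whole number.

k ≥ ρ*(1−ρ₁)/(ρ₁(1−ρ*)) = 0.88·0.63 / (0.37·0.12) = 12.486.
Smallest integer k = 13.

13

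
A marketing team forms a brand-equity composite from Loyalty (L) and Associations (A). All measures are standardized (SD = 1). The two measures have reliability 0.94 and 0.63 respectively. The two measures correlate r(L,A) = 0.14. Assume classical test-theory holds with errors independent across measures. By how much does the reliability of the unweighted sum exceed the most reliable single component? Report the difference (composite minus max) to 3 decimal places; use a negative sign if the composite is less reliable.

Var(sum) = 2 + 0.28 = 2.28; true-score variance = 1.57 + 0.28 = 1.85; composite reliability = 0.8114.
Max component reliability = 0.9400.
Difference = 0.8114 − 0.9400 = -0.129.

-0.129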